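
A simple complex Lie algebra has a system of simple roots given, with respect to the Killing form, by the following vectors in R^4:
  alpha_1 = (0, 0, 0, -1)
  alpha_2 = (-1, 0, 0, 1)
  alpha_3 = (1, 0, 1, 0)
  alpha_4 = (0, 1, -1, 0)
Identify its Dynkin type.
Compute the Cartan integers a_ij = 2(alpha_i, alpha_j)/(alpha_j, alpha_j); the resulting 4x4 Cartan matrix is
[[2, -1, 0, 0], [-2, 2, -1, 0], [0, -1, 2, -1], [0, 0, -1, 2]].
The roots have two lengths (squared-length ratio 2:1); the short ones are alpha_{1}. The associated Dynkin diagram is a chain of 4 nodes with a double edge at one end; the terminal node there is the unique short simple root (B_4), so the type is B_4 (the algebra so(9)).

type B_4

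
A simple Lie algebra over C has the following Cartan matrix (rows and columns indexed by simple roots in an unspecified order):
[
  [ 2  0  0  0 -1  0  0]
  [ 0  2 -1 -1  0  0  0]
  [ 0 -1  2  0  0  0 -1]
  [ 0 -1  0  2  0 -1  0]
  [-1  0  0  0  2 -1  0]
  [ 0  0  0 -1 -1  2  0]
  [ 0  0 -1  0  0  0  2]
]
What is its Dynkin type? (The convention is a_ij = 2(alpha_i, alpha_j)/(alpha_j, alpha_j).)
A_7

The matrix has rank 7 with 2's on the diagonal. Reading the off-diagonal entries as Dynkin edges (a single edge where a_ij = a_ji = -1; a double or triple edge where a_ij * a_ji = 2 or 3), the diagram is a chain of 7 nodes with single edges (A_7). One simple-root ordering that puts it in standard form is (alpha_1, alpha_5, alpha_6, alpha_4, alpha_2, alpha_3, alpha_7). So the algebra is type A_7, i.e. sl(8).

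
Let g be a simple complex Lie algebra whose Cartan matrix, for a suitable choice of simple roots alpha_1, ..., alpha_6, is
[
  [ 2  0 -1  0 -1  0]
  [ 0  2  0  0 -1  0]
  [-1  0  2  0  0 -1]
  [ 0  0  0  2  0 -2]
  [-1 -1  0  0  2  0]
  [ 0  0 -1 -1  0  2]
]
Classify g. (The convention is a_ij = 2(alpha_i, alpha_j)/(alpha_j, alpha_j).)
C6

The matrix has rank 6 with 2's on the diagonal. Reading the off-diagonal entries as Dynkin edges (a single edge where a_ij = a_ji = -1; a double or triple edge where a_ij * a_ji = 2 or 3), the diagram is a chain of 6 nodes with a double edge at one end; the terminal node there is the unique long simple root (C_6). One simple-root ordering that puts it in standard form is (alpha_2, alpha_5, alpha_1, alpha_3, alpha_6, alpha_4). So the algebra is type C_6, i.e. sp(12).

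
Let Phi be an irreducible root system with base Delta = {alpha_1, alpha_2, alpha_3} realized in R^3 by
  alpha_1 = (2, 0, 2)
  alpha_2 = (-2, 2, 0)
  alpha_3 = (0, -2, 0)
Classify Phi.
B_3 (so(7))

Compute the Cartan integers a_ij = 2(alpha_i, alpha_j)/(alpha_j, alpha_j); the resulting 3x3 Cartan matrix is
[[2, -1, 0], [-1, 2, -2], [0, -1, 2]].
The roots have two lengths (squared-length ratio 2:1); the short ones are alpha_{3}. The associated Dynkin diagram is a chain of 3 nodes with a double edge at one end; the terminal node there is the unique short simple root (B_3), so the type is B_3 (the algebra so(7)).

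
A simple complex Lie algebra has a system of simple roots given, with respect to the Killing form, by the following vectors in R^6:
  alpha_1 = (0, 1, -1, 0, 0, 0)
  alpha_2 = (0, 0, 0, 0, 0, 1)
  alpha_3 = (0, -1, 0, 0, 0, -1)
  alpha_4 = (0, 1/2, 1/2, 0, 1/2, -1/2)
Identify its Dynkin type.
F_4

Compute the Cartan integers a_ij = 2(alpha_i, alpha_j)/(alpha_j, alpha_j); the resulting 4x4 Cartan matrix is
[[2, 0, -1, 0], [0, 2, -1, -1], [-1, -2, 2, 0], [0, -1, 0, 2]].
The roots have two lengths (squared-length ratio 2:1); the short ones are alpha_{2,4}. The associated Dynkin diagram is a chain of 4 nodes with a double edge between the middle two (F_4), so the type is F_4.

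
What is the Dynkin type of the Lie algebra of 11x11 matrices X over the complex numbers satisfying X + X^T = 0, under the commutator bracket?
This is so(11) with 11 odd, which has dimension 11(11-1)/2 = 55 and rank (11-1)/2 = 5. In the classification of classical Lie algebras, the orthogonal algebra so(2n+1) in an odd number of variables has type B_n; here n = 5, so the Dynkin diagram is a chain of 5 nodes with a double edge at one end; the terminal node there is the unique short simple root (B_5). Hence the type is B_5.

type B_5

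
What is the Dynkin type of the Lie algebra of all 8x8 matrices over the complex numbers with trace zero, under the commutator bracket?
This is sl(8), which has dimension 8^2 - 1 = 63 and rank 8 - 1 = 7 (a Cartan subalgebra is the diagonal traceless matrices). In the classification of classical Lie algebras, the special linear algebra sl(n+1) has type A_n; here n = 7, so the Dynkin diagram is a chain of 7 nodes with single edges (A_7). Hence the type is A_7.

A_7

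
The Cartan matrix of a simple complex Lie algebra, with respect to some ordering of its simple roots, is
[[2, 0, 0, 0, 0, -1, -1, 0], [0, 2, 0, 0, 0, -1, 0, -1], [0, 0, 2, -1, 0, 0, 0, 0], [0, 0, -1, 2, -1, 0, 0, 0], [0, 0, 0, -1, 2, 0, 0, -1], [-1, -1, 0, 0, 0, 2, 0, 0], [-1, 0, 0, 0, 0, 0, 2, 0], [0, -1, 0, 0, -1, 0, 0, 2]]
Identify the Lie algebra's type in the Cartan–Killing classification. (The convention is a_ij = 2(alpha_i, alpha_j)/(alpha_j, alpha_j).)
type A_8

The matrix has rank 8 with 2's on the diagonal. Reading the off-diagonal entries as Dynkin edges (a single edge where a_ij = a_ji = -1; a double or triple edge where a_ij * a_ji = 2 or 3), the diagram is a chain of 8 nodes with single edges (A_8). One simple-root ordering that puts it in standard form is (alpha_7, alpha_1, alpha_6, alpha_2, alpha_8, alpha_5, alpha_4, alpha_3). So the algebra is type A_8, i.e. sl(9).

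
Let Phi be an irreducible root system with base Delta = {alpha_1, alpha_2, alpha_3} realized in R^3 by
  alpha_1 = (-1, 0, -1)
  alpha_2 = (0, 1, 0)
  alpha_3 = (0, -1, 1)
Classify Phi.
B3

Compute the Cartan integers a_ij = 2(alpha_i, alpha_j)/(alpha_j, alpha_j); the resulting 3x3 Cartan matrix is
[[2, 0, -1], [0, 2, -1], [-1, -2, 2]].
The roots have two lengths (squared-length ratio 2:1); the short ones are alpha_{2}. The associated Dynkin diagram is a chain of 3 nodes with a double edge at one end; the terminal node there is the unique short simple root (B_3), so the type is B_3 (the algebra so(7)).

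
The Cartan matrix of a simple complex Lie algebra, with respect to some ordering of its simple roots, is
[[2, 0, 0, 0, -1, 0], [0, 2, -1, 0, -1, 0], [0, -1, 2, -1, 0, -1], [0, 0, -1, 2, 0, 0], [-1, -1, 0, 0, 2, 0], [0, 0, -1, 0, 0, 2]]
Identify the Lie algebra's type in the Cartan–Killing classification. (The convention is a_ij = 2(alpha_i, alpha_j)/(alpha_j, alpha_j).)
D_6

The matrix has rank 6 with 2's on the diagonal. Reading the off-diagonal entries as Dynkin edges (a single edge where a_ij = a_ji = -1; a double or triple edge where a_ij * a_ji = 2 or 3), the diagram is a chain of 4 nodes with a fork of two nodes at one end (D_6). One simple-root ordering that puts it in standard form is (alpha_1, alpha_5, alpha_2, alpha_3, alpha_6, alpha_4). So the algebra is type D_6, i.e. so(12).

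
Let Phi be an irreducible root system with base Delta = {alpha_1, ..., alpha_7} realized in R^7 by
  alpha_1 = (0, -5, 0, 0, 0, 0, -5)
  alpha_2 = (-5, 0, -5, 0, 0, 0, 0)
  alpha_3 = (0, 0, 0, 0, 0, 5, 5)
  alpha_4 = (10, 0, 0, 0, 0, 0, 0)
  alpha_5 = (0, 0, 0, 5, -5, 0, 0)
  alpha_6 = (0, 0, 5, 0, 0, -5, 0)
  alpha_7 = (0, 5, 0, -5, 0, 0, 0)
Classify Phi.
Compute the Cartan integers a_ij = 2(alpha_i, alpha_j)/(alpha_j, alpha_j); the resulting 7x7 Cartan matrix is
[[2, 0, -1, 0, 0, 0, -1], [0, 2, 0, -1, 0, -1, 0], [-1, 0, 2, 0, 0, -1, 0], [0, -2, 0, 2, 0, 0, 0], [0, 0, 0, 0, 2, 0, -1], [0, -1, -1, 0, 0, 2, 0], [-1, 0, 0, 0, -1, 0, 2]].
The roots have two lengths (squared-length ratio 2:1); the short ones are alpha_{1,2,3,5,6,7}. The associated Dynkin diagram is a chain of 7 nodes with a double edge at one end; the terminal node there is the unique long simple root (C_7), so the type is C_7 (the algebra sp(14)).

C_7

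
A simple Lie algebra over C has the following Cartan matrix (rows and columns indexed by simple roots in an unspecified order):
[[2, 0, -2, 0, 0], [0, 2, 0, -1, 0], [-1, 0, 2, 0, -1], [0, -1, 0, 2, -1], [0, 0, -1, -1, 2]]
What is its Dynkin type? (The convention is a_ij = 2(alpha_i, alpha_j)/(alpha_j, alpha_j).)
The matrix has rank 5 with 2's on the diagonal. Reading the off-diagonal entries as Dynkin edges (a single edge where a_ij = a_ji = -1; a double or triple edge where a_ij * a_ji = 2 or 3), the diagram is a chain of 5 nodes with a double edge at one end; the terminal node there is the unique long simple root (C_5). One simple-root ordering that puts it in standard form is (alpha_2, alpha_4, alpha_5, alpha_3, alpha_1). So the algebra is type C_5, i.e. sp(10).

type C_5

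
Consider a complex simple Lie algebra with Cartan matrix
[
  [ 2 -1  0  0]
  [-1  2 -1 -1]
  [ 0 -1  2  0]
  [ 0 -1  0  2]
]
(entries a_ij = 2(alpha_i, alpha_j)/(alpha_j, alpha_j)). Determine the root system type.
D_4 (so(8))

The matrix has rank 4 with 2's on the diagonal. Reading the off-diagonal entries as Dynkin edges (a single edge where a_ij = a_ji = -1; a double or triple edge where a_ij * a_ji = 2 or 3), the diagram is a chain of 2 nodes with a fork of two nodes at one end (D_4). One simple-root ordering that puts it in standard form is (alpha_1, alpha_2, alpha_3, alpha_4). So the algebra is type D_4, i.e. so(8).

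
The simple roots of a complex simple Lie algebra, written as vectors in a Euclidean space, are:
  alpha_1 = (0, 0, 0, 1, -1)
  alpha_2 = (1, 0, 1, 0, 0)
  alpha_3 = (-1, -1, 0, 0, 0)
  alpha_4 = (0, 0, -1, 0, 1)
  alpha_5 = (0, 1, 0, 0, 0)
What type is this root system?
B5

Compute the Cartan integers a_ij = 2(alpha_i, alpha_j)/(alpha_j, alpha_j); the resulting 5x5 Cartan matrix is
[[2, 0, 0, -1, 0], [0, 2, -1, -1, 0], [0, -1, 2, 0, -2], [-1, -1, 0, 2, 0], [0, 0, -1, 0, 2]].
The roots have two lengths (squared-length ratio 2:1); the short ones are alpha_{5}. The associated Dynkin diagram is a chain of 5 nodes with a double edge at one end; the terminal node there is the unique short simple root (B_5), so the type is B_5 (the algebra so(11)).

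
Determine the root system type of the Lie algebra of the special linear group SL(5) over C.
This is sl(5), which has dimension 5^2 - 1 = 24 and rank 5 - 1 = 4 (a Cartan subalgebra is the diagonal traceless matrices). In the classification of classical Lie algebras, the special linear algebra sl(n+1) has type A_n; here n = 4, so the Dynkin diagram is a chain of 4 nodes with single edges (A_4). Hence the type is A_4.

A_4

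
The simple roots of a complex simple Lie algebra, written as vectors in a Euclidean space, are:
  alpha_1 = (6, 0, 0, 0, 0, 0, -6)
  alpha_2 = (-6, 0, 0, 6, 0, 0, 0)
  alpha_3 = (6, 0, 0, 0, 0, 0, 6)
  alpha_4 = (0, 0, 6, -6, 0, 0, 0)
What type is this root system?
D_4 (so(8))

Compute the Cartan integers a_ij = 2(alpha_i, alpha_j)/(alpha_j, alpha_j); the resulting 4x4 Cartan matrix is
[[2, -1, 0, 0], [-1, 2, -1, -1], [0, -1, 2, 0], [0, -1, 0, 2]].
All simple roots have the same length, so the diagram is simply laced. The associated Dynkin diagram is a chain of 2 nodes with a fork of two nodes at one end (D_4), so the type is D_4 (the algebra so(8)).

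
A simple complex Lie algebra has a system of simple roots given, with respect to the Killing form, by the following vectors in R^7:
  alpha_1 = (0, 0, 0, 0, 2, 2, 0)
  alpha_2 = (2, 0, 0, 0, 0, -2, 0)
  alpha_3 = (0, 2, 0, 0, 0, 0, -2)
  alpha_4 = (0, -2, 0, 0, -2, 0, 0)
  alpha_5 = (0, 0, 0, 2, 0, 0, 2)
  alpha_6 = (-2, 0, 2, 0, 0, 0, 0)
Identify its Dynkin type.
A6

Compute the Cartan integers a_ij = 2(alpha_i, alpha_j)/(alpha_j, alpha_j); the resulting 6x6 Cartan matrix is
[[2, -1, 0, -1, 0, 0], [-1, 2, 0, 0, 0, -1], [0, 0, 2, -1, -1, 0], [-1, 0, -1, 2, 0, 0], [0, 0, -1, 0, 2, 0], [0, -1, 0, 0, 0, 2]].
All simple roots have the same length, so the diagram is simply laced. The associated Dynkin diagram is a chain of 6 nodes with single edges (A_6), so the type is A_6 (the algebra sl(7)).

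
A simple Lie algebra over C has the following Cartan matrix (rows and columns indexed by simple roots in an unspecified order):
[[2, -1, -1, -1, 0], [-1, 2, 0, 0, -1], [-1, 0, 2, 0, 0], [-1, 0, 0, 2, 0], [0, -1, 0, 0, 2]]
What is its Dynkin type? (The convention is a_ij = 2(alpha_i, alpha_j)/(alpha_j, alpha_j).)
The matrix has rank 5 with 2's on the diagonal. Reading the off-diagonal entries as Dynkin edges (a single edge where a_ij = a_ji = -1; a double or triple edge where a_ij * a_ji = 2 or 3), the diagram is a chain of 3 nodes with a fork of two nodes at one end (D_5). One simple-root ordering that puts it in standard form is (alpha_5, alpha_2, alpha_1, alpha_3, alpha_4). So the algebra is type D_5, i.e. so(10).

D5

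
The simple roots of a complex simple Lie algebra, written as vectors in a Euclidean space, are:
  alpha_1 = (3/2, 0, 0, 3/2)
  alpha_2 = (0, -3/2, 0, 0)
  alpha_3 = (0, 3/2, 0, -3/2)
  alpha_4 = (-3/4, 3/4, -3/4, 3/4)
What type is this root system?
F_4

Compute the Cartan integers a_ij = 2(alpha_i, alpha_j)/(alpha_j, alpha_j); the resulting 4x4 Cartan matrix is
[[2, 0, -1, 0], [0, 2, -1, -1], [-1, -2, 2, 0], [0, -1, 0, 2]].
The roots have two lengths (squared-length ratio 2:1); the short ones are alpha_{2,4}. The associated Dynkin diagram is a chain of 4 nodes with a double edge between the middle two (F_4), so the type is F_4.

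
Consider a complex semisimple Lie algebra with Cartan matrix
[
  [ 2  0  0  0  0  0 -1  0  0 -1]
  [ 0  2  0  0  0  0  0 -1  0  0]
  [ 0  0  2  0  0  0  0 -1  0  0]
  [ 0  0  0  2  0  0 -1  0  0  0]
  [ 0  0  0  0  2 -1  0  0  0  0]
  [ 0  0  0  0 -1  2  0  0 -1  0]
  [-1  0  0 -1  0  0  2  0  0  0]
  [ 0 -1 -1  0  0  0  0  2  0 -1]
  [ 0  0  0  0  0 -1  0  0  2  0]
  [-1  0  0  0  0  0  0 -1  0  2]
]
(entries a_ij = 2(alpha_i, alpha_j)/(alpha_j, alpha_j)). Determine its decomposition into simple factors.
The diagram associated to this matrix has two connected components: the simple roots {alpha_5, alpha_6, alpha_9} form a chain of 3 nodes with single edges (A_3), and {alpha_1, alpha_2, alpha_3, alpha_4, alpha_7, alpha_8, alpha_10} form a chain of 5 nodes with a fork of two nodes at one end (D_7). A semisimple Lie algebra decomposes uniquely as the direct sum of simple ideals, one per connected component of its Dynkin diagram, so g ≅ A_3 ⊕ D_7 (dimension 15 + 91 = 106).

A_3 (sl(4)) + D_7 (so(14))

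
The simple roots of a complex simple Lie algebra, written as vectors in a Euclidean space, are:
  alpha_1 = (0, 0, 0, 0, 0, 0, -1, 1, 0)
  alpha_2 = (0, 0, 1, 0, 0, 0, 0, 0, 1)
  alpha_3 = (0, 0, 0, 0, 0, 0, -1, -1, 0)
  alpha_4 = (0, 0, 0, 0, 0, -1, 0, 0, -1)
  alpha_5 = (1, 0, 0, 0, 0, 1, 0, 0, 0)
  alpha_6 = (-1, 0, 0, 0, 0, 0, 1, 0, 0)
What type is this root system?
D_6 (so(12))

Compute the Cartan integers a_ij = 2(alpha_i, alpha_j)/(alpha_j, alpha_j); the resulting 6x6 Cartan matrix is
[[2, 0, 0, 0, 0, -1], [0, 2, 0, -1, 0, 0], [0, 0, 2, 0, 0, -1], [0, -1, 0, 2, -1, 0], [0, 0, 0, -1, 2, -1], [-1, 0, -1, 0, -1, 2]].
All simple roots have the same length, so the diagram is simply laced. The associated Dynkin diagram is a chain of 4 nodes with a fork of two nodes at one end (D_6), so the type is D_6 (the algebra so(12)).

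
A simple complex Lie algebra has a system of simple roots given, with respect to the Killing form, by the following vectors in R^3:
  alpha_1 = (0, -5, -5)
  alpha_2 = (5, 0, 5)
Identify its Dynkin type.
Compute the Cartan integers a_ij = 2(alpha_i, alpha_j)/(alpha_j, alpha_j); the resulting 2x2 Cartan matrix is
[[2, -1], [-1, 2]].
All simple roots have the same length, so the diagram is simply laced. The associated Dynkin diagram is a chain of 2 nodes with single edges (A_2), so the type is A_2 (the algebra sl(3)).

A2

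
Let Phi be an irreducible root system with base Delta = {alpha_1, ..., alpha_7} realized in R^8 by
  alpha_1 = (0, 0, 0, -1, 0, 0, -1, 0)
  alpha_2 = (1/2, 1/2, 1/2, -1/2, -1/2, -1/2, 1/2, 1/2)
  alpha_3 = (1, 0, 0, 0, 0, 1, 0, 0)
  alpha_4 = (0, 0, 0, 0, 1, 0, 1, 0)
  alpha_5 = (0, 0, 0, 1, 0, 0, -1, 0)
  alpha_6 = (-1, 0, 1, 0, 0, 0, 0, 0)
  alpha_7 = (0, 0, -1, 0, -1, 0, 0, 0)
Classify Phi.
type E_7

Compute the Cartan integers a_ij = 2(alpha_i, alpha_j)/(alpha_j, alpha_j); the resulting 7x7 Cartan matrix is
[[2, 0, 0, -1, 0, 0, 0], [0, 2, 0, 0, -1, 0, 0], [0, 0, 2, 0, 0, -1, 0], [-1, 0, 0, 2, -1, 0, -1], [0, -1, 0, -1, 2, 0, 0], [0, 0, -1, 0, 0, 2, -1], [0, 0, 0, -1, 0, -1, 2]].
All simple roots have the same length, so the diagram is simply laced. The associated Dynkin diagram is a chain of 6 nodes with one extra node attached to the third node from one end (E_7), so the type is E_7.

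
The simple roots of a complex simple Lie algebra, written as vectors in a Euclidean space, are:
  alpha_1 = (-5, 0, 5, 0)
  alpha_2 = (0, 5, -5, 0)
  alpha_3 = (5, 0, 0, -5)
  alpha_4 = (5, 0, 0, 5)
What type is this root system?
Compute the Cartan integers a_ij = 2(alpha_i, alpha_j)/(alpha_j, alpha_j); the resulting 4x4 Cartan matrix is
[[2, -1, -1, -1], [-1, 2, 0, 0], [-1, 0, 2, 0], [-1, 0, 0, 2]].
All simple roots have the same length, so the diagram is simply laced. The associated Dynkin diagram is a chain of 2 nodes with a fork of two nodes at one end (D_4), so the type is D_4 (the algebra so(8)).

D_4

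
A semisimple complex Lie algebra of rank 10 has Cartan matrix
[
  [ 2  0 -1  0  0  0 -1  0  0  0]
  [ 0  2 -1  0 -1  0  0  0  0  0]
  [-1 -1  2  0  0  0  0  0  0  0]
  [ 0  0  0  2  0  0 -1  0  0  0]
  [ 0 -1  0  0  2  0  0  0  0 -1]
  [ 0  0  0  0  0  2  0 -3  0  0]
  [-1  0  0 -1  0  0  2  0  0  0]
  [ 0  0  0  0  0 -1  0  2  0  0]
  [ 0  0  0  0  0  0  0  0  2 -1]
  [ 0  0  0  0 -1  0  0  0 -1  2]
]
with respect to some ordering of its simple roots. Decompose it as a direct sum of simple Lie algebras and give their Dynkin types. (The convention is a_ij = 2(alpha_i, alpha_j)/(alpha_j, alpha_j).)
The diagram associated to this matrix has two connected components: the simple roots {alpha_1, alpha_2, alpha_3, alpha_4, alpha_5, alpha_7, alpha_9, alpha_10} form a chain of 8 nodes with single edges (A_8), and {alpha_6, alpha_8} form two nodes joined by a triple edge (G_2). A semisimple Lie algebra decomposes uniquely as the direct sum of simple ideals, one per connected component of its Dynkin diagram, so g ≅ A_8 ⊕ G_2 (dimension 80 + 14 = 94).

A_8 + G_2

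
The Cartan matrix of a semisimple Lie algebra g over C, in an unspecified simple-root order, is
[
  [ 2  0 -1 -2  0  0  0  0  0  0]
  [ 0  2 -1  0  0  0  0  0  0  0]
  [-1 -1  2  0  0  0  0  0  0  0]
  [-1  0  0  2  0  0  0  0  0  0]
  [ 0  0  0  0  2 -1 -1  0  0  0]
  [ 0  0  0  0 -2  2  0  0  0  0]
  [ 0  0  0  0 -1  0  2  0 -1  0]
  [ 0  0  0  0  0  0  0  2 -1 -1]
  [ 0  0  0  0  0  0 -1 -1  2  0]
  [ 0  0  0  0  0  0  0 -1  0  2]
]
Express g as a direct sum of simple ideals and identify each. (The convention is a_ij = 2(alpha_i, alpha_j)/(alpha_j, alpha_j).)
The diagram associated to this matrix has two connected components: the simple roots {alpha_1, alpha_2, alpha_3, alpha_4} form a chain of 4 nodes with a double edge at one end; the terminal node there is the unique short simple root (B_4), and {alpha_5, alpha_6, alpha_7, alpha_8, alpha_9, alpha_10} form a chain of 6 nodes with a double edge at one end; the terminal node there is the unique long simple root (C_6). A semisimple Lie algebra decomposes uniquely as the direct sum of simple ideals, one per connected component of its Dynkin diagram, so g ≅ B_4 ⊕ C_6 (dimension 36 + 78 = 114).

B_4 (so(9)) ⊕ C_6 (sp(12))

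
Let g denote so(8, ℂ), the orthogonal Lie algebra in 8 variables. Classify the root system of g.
D_4

This is so(8) with 8 even, which has dimension 8(8-1)/2 = 28 and rank 8/2 = 4. In the classification of classical Lie algebras, the orthogonal algebra so(2n) in an even number of variables has type D_n; here n = 4, so the Dynkin diagram is a chain of 2 nodes with a fork of two nodes at one end (D_4). Hence the type is D_4.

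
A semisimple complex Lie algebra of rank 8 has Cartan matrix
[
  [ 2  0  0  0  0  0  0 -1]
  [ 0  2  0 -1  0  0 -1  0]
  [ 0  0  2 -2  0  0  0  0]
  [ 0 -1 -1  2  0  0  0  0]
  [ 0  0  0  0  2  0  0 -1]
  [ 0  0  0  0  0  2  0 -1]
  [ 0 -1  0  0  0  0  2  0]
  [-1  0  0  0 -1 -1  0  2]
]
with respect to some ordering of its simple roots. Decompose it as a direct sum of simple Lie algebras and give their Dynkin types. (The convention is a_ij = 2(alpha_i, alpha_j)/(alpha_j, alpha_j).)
The diagram associated to this matrix has two connected components: the simple roots {alpha_2, alpha_3, alpha_4, alpha_7} form a chain of 4 nodes with a double edge at one end; the terminal node there is the unique long simple root (C_4), and {alpha_1, alpha_5, alpha_6, alpha_8} form a chain of 2 nodes with a fork of two nodes at one end (D_4). A semisimple Lie algebra decomposes uniquely as the direct sum of simple ideals, one per connected component of its Dynkin diagram, so g ≅ C_4 ⊕ D_4 (dimension 36 + 28 = 64).

C4 ⊕ D4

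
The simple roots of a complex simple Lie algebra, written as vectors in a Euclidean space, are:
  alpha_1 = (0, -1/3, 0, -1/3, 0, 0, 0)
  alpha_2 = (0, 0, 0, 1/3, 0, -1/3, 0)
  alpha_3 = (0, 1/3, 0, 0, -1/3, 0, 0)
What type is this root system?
A3

Compute the Cartan integers a_ij = 2(alpha_i, alpha_j)/(alpha_j, alpha_j); the resulting 3x3 Cartan matrix is
[[2, -1, -1], [-1, 2, 0], [-1, 0, 2]].
All simple roots have the same length, so the diagram is simply laced. The associated Dynkin diagram is a chain of 3 nodes with single edges (A_3), so the type is A_3 (the algebra sl(4)).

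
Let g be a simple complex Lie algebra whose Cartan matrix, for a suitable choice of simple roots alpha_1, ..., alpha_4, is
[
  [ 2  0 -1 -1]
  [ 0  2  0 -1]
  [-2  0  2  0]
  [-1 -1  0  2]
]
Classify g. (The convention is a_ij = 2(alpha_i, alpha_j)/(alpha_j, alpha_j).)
The matrix has rank 4 with 2's on the diagonal. Reading the off-diagonal entries as Dynkin edges (a single edge where a_ij = a_ji = -1; a double or triple edge where a_ij * a_ji = 2 or 3), the diagram is a chain of 4 nodes with a double edge at one end; the terminal node there is the unique long simple root (C_4). One simple-root ordering that puts it in standard form is (alpha_2, alpha_4, alpha_1, alpha_3). So the algebra is type C_4, i.e. sp(8).

C_4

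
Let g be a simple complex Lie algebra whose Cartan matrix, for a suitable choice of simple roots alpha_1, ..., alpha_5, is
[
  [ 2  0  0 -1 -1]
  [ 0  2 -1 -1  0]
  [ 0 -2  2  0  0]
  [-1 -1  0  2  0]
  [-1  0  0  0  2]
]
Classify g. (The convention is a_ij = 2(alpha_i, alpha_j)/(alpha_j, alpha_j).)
C_5

The matrix has rank 5 with 2's on the diagonal. Reading the off-diagonal entries as Dynkin edges (a single edge where a_ij = a_ji = -1; a double or triple edge where a_ij * a_ji = 2 or 3), the diagram is a chain of 5 nodes with a double edge at one end; the terminal node there is the unique long simple root (C_5). One simple-root ordering that puts it in standard form is (alpha_5, alpha_1, alpha_4, alpha_2, alpha_3). So the algebra is type C_5, i.e. sp(10).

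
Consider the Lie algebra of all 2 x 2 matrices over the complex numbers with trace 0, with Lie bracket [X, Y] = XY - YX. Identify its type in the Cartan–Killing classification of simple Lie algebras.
A_1 (sl(2))

This is sl(2), which has dimension 2^2 - 1 = 3 and rank 2 - 1 = 1 (a Cartan subalgebra is the diagonal traceless matrices). In the classification of classical Lie algebras, the special linear algebra sl(n+1) has type A_n; here n = 1, so the Dynkin diagram is a chain of 1 nodes with single edges (A_1). Hence the type is A_1.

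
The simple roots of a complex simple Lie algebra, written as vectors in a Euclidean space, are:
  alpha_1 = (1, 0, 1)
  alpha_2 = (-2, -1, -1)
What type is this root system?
G_2

Compute the Cartan integers a_ij = 2(alpha_i, alpha_j)/(alpha_j, alpha_j); the resulting 2x2 Cartan matrix is
[[2, -1], [-3, 2]].
The roots have two lengths (squared-length ratio 3:1); the short ones are alpha_{1}. The associated Dynkin diagram is two nodes joined by a triple edge (G_2), so the type is G_2.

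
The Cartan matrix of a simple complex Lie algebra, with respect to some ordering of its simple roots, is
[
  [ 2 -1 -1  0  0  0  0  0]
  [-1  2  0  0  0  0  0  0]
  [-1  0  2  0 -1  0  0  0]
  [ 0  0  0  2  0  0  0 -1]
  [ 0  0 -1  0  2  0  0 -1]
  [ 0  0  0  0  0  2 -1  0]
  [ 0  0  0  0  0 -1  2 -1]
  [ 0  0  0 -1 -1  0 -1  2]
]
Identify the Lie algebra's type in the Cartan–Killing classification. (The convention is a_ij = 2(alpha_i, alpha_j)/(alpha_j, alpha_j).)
The matrix has rank 8 with 2's on the diagonal. Reading the off-diagonal entries as Dynkin edges (a single edge where a_ij = a_ji = -1; a double or triple edge where a_ij * a_ji = 2 or 3), the diagram is a chain of 7 nodes with one extra node attached to the third node from one end (E_8). One simple-root ordering that puts it in standard form is (alpha_6, alpha_4, alpha_7, alpha_8, alpha_5, alpha_3, alpha_1, alpha_2). So the algebra is type E_8.

E_8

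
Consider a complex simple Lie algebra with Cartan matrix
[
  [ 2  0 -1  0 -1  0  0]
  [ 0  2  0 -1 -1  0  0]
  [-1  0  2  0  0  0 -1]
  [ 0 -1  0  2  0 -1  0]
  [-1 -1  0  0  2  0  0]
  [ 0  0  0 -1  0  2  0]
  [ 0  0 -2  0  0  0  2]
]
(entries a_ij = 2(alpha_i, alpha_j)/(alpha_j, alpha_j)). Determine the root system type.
type C_7

The matrix has rank 7 with 2's on the diagonal. Reading the off-diagonal entries as Dynkin edges (a single edge where a_ij = a_ji = -1; a double or triple edge where a_ij * a_ji = 2 or 3), the diagram is a chain of 7 nodes with a double edge at one end; the terminal node there is the unique long simple root (C_7). One simple-root ordering that puts it in standard form is (alpha_6, alpha_4, alpha_2, alpha_5, alpha_1, alpha_3, alpha_7). So the algebra is type C_7, i.e. sp(14).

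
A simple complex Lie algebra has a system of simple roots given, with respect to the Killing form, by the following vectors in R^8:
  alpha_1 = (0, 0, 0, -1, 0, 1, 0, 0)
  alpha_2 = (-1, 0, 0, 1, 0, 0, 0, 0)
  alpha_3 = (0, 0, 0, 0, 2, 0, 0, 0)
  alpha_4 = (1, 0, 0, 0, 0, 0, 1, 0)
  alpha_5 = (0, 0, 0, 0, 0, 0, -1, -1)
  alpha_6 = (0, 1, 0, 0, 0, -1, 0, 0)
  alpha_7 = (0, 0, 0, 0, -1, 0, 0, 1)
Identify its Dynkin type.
C_7 (sp(14))

Compute the Cartan integers a_ij = 2(alpha_i, alpha_j)/(alpha_j, alpha_j); the resulting 7x7 Cartan matrix is
[[2, -1, 0, 0, 0, -1, 0], [-1, 2, 0, -1, 0, 0, 0], [0, 0, 2, 0, 0, 0, -2], [0, -1, 0, 2, -1, 0, 0], [0, 0, 0, -1, 2, 0, -1], [-1, 0, 0, 0, 0, 2, 0], [0, 0, -1, 0, -1, 0, 2]].
The roots have two lengths (squared-length ratio 2:1); the short ones are alpha_{1,2,4,5,6,7}. The associated Dynkin diagram is a chain of 7 nodes with a double edge at one end; the terminal node there is the unique long simple root (C_7), so the type is C_7 (the algebra sp(14)).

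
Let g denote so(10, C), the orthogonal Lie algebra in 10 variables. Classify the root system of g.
This is so(10) with 10 even, which has dimension 10(10-1)/2 = 45 and rank 10/2 = 5. In the classification of classical Lie algebras, the orthogonal algebra so(2n) in an even number of variables has type D_n; here n = 5, so the Dynkin diagram is a chain of 3 nodes with a fork of two nodes at one end (D_5). Hence the type is D_5.

D_5 (so(10))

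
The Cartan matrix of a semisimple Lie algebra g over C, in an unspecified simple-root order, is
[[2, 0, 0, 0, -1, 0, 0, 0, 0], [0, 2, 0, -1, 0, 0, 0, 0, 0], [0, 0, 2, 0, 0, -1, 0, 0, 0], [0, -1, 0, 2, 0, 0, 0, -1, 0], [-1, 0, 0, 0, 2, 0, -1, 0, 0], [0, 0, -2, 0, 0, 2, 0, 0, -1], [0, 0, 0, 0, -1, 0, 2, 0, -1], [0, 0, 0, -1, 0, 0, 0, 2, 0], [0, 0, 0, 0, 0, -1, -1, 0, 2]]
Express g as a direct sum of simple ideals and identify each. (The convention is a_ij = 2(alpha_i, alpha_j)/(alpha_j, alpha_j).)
The diagram associated to this matrix has two connected components: the simple roots {alpha_2, alpha_4, alpha_8} form a chain of 3 nodes with single edges (A_3), and {alpha_1, alpha_3, alpha_5, alpha_6, alpha_7, alpha_9} form a chain of 6 nodes with a double edge at one end; the terminal node there is the unique short simple root (B_6). A semisimple Lie algebra decomposes uniquely as the direct sum of simple ideals, one per connected component of its Dynkin diagram, so g ≅ A_3 ⊕ B_6 (dimension 15 + 78 = 93).

A3 ⊕ B6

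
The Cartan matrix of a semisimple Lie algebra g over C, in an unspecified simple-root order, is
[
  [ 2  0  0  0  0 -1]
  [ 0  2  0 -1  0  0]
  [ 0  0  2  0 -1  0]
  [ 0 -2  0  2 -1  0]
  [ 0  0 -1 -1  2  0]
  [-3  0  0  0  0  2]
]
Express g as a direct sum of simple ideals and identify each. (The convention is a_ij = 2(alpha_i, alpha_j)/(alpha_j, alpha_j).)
B4 ⊕ G2

The diagram associated to this matrix has two connected components: the simple roots {alpha_2, alpha_3, alpha_4, alpha_5} form a chain of 4 nodes with a double edge at one end; the terminal node there is the unique short simple root (B_4), and {alpha_1, alpha_6} form two nodes joined by a triple edge (G_2). A semisimple Lie algebra decomposes uniquely as the direct sum of simple ideals, one per connected component of its Dynkin diagram, so g ≅ B_4 ⊕ G_2 (dimension 36 + 14 = 50).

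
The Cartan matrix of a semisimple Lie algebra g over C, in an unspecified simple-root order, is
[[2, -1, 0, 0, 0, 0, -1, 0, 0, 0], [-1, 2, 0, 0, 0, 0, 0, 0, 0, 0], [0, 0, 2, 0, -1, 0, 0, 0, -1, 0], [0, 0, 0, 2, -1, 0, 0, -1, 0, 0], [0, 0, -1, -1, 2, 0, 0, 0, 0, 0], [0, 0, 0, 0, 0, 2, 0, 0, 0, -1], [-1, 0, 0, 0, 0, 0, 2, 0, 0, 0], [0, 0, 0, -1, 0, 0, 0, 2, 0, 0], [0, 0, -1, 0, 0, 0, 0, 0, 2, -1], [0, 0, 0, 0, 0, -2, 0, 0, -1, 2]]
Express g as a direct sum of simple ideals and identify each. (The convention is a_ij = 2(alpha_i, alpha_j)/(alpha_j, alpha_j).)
type A_3 + type B_7

The diagram associated to this matrix has two connected components: the simple roots {alpha_1, alpha_2, alpha_7} form a chain of 3 nodes with single edges (A_3), and {alpha_3, alpha_4, alpha_5, alpha_6, alpha_8, alpha_9, alpha_10} form a chain of 7 nodes with a double edge at one end; the terminal node there is the unique short simple root (B_7). A semisimple Lie algebra decomposes uniquely as the direct sum of simple ideals, one per connected component of its Dynkin diagram, so g ≅ A_3 ⊕ B_7 (dimension 15 + 105 = 120).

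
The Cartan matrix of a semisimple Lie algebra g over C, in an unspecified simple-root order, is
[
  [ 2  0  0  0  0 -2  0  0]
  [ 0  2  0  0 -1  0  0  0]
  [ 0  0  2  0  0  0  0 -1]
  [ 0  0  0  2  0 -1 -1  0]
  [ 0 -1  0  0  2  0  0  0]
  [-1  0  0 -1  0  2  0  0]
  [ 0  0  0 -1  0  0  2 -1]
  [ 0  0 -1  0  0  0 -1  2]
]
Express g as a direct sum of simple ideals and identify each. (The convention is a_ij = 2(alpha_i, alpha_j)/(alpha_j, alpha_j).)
The diagram associated to this matrix has two connected components: the simple roots {alpha_2, alpha_5} form a chain of 2 nodes with single edges (A_2), and {alpha_1, alpha_3, alpha_4, alpha_6, alpha_7, alpha_8} form a chain of 6 nodes with a double edge at one end; the terminal node there is the unique long simple root (C_6). A semisimple Lie algebra decomposes uniquely as the direct sum of simple ideals, one per connected component of its Dynkin diagram, so g ≅ A_2 ⊕ C_6 (dimension 8 + 78 = 86).

A_2 ⊕ C_6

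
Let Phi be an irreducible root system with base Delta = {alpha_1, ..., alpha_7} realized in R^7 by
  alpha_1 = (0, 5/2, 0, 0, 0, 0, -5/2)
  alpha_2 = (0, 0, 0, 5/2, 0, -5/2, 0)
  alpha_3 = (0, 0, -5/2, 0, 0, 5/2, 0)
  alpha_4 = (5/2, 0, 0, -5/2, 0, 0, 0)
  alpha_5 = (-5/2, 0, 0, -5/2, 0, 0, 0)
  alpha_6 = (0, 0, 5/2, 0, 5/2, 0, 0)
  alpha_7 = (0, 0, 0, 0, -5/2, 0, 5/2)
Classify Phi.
D_7 (so(14))

Compute the Cartan integers a_ij = 2(alpha_i, alpha_j)/(alpha_j, alpha_j); the resulting 7x7 Cartan matrix is
[[2, 0, 0, 0, 0, 0, -1], [0, 2, -1, -1, -1, 0, 0], [0, -1, 2, 0, 0, -1, 0], [0, -1, 0, 2, 0, 0, 0], [0, -1, 0, 0, 2, 0, 0], [0, 0, -1, 0, 0, 2, -1], [-1, 0, 0, 0, 0, -1, 2]].
All simple roots have the same length, so the diagram is simply laced. The associated Dynkin diagram is a chain of 5 nodes with a fork of two nodes at one end (D_7), so the type is D_7 (the algebra so(14)).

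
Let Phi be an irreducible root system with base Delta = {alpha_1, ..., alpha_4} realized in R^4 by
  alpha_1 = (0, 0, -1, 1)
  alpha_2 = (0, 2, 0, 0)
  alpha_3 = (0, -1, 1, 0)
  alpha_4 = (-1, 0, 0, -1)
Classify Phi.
C_4 (sp(8))

Compute the Cartan integers a_ij = 2(alpha_i, alpha_j)/(alpha_j, alpha_j); the resulting 4x4 Cartan matrix is
[[2, 0, -1, -1], [0, 2, -2, 0], [-1, -1, 2, 0], [-1, 0, 0, 2]].
The roots have two lengths (squared-length ratio 2:1); the short ones are alpha_{1,3,4}. The associated Dynkin diagram is a chain of 4 nodes with a double edge at one end; the terminal node there is the unique long simple root (C_4), so the type is C_4 (the algebra sp(8)).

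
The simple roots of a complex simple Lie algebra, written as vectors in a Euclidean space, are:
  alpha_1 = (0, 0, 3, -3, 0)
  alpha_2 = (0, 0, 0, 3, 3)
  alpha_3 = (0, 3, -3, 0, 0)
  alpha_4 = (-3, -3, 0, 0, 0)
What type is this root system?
type A_4

Compute the Cartan integers a_ij = 2(alpha_i, alpha_j)/(alpha_j, alpha_j); the resulting 4x4 Cartan matrix is
[[2, -1, -1, 0], [-1, 2, 0, 0], [-1, 0, 2, -1], [0, 0, -1, 2]].
All simple roots have the same length, so the diagram is simply laced. The associated Dynkin diagram is a chain of 4 nodes with single edges (A_4), so the type is A_4 (the algebra sl(5)).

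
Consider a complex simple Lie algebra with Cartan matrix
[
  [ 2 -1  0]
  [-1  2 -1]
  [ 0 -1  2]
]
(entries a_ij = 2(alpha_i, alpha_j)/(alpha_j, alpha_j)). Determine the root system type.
A3

The matrix has rank 3 with 2's on the diagonal. Reading the off-diagonal entries as Dynkin edges (a single edge where a_ij = a_ji = -1; a double or triple edge where a_ij * a_ji = 2 or 3), the diagram is a chain of 3 nodes with single edges (A_3). One simple-root ordering that puts it in standard form is (alpha_1, alpha_2, alpha_3). So the algebra is type A_3, i.e. sl(4).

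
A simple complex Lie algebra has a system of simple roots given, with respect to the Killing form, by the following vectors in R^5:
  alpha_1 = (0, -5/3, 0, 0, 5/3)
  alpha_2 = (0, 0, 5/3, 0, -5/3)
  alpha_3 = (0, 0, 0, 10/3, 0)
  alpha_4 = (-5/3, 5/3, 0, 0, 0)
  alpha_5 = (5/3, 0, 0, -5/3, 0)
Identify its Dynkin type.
Compute the Cartan integers a_ij = 2(alpha_i, alpha_j)/(alpha_j, alpha_j); the resulting 5x5 Cartan matrix is
[[2, -1, 0, -1, 0], [-1, 2, 0, 0, 0], [0, 0, 2, 0, -2], [-1, 0, 0, 2, -1], [0, 0, -1, -1, 2]].
The roots have two lengths (squared-length ratio 2:1); the short ones are alpha_{1,2,4,5}. The associated Dynkin diagram is a chain of 5 nodes with a double edge at one end; the terminal node there is the unique long simple root (C_5), so the type is C_5 (the algebra sp(10)).

C_5 (sp(10))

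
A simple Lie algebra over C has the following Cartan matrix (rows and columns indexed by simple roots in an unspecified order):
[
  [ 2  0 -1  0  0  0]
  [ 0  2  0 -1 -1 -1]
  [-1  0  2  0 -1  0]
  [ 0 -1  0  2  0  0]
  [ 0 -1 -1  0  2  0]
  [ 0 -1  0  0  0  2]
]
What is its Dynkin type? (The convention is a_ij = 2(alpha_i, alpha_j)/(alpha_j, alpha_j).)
The matrix has rank 6 with 2's on the diagonal. Reading the off-diagonal entries as Dynkin edges (a single edge where a_ij = a_ji = -1; a double or triple edge where a_ij * a_ji = 2 or 3), the diagram is a chain of 4 nodes with a fork of two nodes at one end (D_6). One simple-root ordering that puts it in standard form is (alpha_1, alpha_3, alpha_5, alpha_2, alpha_6, alpha_4). So the algebra is type D_6, i.e. so(12).

D_6 (so(12))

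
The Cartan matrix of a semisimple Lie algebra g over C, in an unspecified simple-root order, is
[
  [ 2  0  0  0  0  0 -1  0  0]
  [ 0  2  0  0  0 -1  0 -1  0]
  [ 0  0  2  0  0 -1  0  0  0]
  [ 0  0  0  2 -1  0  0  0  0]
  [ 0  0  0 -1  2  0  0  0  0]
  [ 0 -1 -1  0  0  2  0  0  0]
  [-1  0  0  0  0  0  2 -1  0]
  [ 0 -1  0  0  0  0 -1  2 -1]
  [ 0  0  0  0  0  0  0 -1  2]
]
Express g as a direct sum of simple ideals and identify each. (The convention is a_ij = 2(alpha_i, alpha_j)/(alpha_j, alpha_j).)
The diagram associated to this matrix has two connected components: the simple roots {alpha_4, alpha_5} form a chain of 2 nodes with single edges (A_2), and {alpha_1, alpha_2, alpha_3, alpha_6, alpha_7, alpha_8, alpha_9} form a chain of 6 nodes with one extra node attached to the third node from one end (E_7). A semisimple Lie algebra decomposes uniquely as the direct sum of simple ideals, one per connected component of its Dynkin diagram, so g ≅ A_2 ⊕ E_7 (dimension 8 + 133 = 141).

A2 ⊕ E7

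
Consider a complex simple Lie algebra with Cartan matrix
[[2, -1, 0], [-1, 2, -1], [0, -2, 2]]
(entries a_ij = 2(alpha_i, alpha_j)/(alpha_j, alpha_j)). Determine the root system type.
The matrix has rank 3 with 2's on the diagonal. Reading the off-diagonal entries as Dynkin edges (a single edge where a_ij = a_ji = -1; a double or triple edge where a_ij * a_ji = 2 or 3), the diagram is a chain of 3 nodes with a double edge at one end; the terminal node there is the unique long simple root (C_3). One simple-root ordering that puts it in standard form is (alpha_1, alpha_2, alpha_3). So the algebra is type C_3, i.e. sp(6).

C_3 (sp(6))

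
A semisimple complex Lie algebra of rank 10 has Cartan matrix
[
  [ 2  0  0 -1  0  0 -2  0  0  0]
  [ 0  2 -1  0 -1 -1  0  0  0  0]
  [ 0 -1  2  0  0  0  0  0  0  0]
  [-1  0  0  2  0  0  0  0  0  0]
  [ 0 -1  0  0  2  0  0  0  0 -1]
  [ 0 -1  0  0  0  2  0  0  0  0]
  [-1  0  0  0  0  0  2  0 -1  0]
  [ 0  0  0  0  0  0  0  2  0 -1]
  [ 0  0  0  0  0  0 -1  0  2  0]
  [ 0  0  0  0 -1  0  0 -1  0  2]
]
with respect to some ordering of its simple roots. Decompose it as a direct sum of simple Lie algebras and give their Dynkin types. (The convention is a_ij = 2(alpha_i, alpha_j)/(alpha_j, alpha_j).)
The diagram associated to this matrix has two connected components: the simple roots {alpha_2, alpha_3, alpha_5, alpha_6, alpha_8, alpha_10} form a chain of 4 nodes with a fork of two nodes at one end (D_6), and {alpha_1, alpha_4, alpha_7, alpha_9} form a chain of 4 nodes with a double edge between the middle two (F_4). A semisimple Lie algebra decomposes uniquely as the direct sum of simple ideals, one per connected component of its Dynkin diagram, so g ≅ D_6 ⊕ F_4 (dimension 66 + 52 = 118).

type D_6 + type F_4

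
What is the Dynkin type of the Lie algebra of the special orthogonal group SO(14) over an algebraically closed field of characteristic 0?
D_7 (so(14))

This is so(14) with 14 even, which has dimension 14(14-1)/2 = 91 and rank 14/2 = 7. In the classification of classical Lie algebras, the orthogonal algebra so(2n) in an even number of variables has type D_n; here n = 7, so the Dynkin diagram is a chain of 5 nodes with a fork of two nodes at one end (D_7). Hence the type is D_7.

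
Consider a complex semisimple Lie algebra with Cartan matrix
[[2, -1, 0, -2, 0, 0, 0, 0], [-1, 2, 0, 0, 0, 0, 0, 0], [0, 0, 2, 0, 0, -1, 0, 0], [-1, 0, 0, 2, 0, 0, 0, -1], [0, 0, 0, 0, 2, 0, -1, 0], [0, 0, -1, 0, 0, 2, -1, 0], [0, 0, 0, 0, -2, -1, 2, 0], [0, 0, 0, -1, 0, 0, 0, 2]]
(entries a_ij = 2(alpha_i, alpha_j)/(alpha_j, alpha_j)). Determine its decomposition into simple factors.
B_4 ⊕ F_4

The diagram associated to this matrix has two connected components: the simple roots {alpha_3, alpha_5, alpha_6, alpha_7} form a chain of 4 nodes with a double edge at one end; the terminal node there is the unique short simple root (B_4), and {alpha_1, alpha_2, alpha_4, alpha_8} form a chain of 4 nodes with a double edge between the middle two (F_4). A semisimple Lie algebra decomposes uniquely as the direct sum of simple ideals, one per connected component of its Dynkin diagram, so g ≅ B_4 ⊕ F_4 (dimension 36 + 52 = 88).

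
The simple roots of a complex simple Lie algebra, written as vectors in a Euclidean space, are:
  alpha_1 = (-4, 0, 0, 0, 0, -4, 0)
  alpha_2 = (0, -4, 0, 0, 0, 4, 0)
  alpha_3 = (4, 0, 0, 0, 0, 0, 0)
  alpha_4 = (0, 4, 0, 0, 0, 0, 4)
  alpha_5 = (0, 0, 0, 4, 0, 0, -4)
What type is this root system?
Compute the Cartan integers a_ij = 2(alpha_i, alpha_j)/(alpha_j, alpha_j); the resulting 5x5 Cartan matrix is
[[2, -1, -2, 0, 0], [-1, 2, 0, -1, 0], [-1, 0, 2, 0, 0], [0, -1, 0, 2, -1], [0, 0, 0, -1, 2]].
The roots have two lengths (squared-length ratio 2:1); the short ones are alpha_{3}. The associated Dynkin diagram is a chain of 5 nodes with a double edge at one end; the terminal node there is the unique short simple root (B_5), so the type is B_5 (the algebra so(11)).

type B_5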